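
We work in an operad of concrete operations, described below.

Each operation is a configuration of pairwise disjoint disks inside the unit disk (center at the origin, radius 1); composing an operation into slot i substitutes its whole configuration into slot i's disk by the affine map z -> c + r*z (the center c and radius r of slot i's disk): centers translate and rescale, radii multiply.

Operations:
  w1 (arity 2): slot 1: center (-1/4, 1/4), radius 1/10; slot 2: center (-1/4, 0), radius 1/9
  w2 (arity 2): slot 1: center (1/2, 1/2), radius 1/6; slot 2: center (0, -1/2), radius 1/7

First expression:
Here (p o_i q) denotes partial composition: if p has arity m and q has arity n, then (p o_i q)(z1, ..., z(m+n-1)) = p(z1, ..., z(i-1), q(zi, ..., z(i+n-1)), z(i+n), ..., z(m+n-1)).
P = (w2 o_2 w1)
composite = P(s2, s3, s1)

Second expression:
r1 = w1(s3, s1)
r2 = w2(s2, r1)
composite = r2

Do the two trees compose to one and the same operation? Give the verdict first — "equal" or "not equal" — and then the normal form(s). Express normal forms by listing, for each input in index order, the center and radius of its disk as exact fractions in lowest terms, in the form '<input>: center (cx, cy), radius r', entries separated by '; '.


equal: each reduces to s1: center (-1/28, -1/2), radius 1/63; s2: center (1/2, 1/2), radius 1/6; s3: center (-1/28, -13/28), radius 1/70

The first expression, normalized: s1: center (-1/28, -1/2), radius 1/63; s2: center (1/2, 1/2), radius 1/6; s3: center (-1/28, -13/28), radius 1/70
The second expression, normalized: s1: center (-1/28, -1/2), radius 1/63; s2: center (1/2, 1/2), radius 1/6; s3: center (-1/28, -13/28), radius 1/70
Both agree, so they are equal.


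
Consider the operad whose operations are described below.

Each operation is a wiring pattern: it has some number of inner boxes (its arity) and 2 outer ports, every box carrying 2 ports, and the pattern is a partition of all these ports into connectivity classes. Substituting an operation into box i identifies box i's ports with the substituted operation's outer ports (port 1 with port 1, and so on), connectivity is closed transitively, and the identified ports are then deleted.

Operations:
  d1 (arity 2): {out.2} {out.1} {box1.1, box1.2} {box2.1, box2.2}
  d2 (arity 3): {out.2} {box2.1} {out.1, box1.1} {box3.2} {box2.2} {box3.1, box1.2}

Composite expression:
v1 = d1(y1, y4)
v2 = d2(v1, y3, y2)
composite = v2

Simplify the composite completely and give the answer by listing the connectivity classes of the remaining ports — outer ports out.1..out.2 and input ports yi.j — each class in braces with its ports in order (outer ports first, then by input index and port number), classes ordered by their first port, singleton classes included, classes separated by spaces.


{out.1} {out.2} {y1.1, y1.2} {y2.1} {y2.2} {y3.1} {y3.2} {y4.1, y4.2}

Treat the ports identified at d2 as solder joints: merge, then drop.
d1 over (y1, y4) gives {out.1} {out.2} {y1.1, y1.2} {y4.1, y4.2}, out.j being that stage's outer ports
d2 over (y1, y4, y3, y2) gives {out.1} {out.2} {y1.1, y1.2} {y2.1} {y2.2} {y3.1} {y3.2} {y4.1, y4.2}, out.j being that stage's outer ports


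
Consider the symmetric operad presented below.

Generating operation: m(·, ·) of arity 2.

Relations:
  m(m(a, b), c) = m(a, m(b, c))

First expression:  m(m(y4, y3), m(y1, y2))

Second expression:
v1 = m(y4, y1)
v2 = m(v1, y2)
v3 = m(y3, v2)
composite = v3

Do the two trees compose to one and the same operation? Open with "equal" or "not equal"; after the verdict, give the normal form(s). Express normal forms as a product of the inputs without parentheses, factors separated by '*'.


not equal; the first gives y4 * y3 * y1 * y2 and the second y3 * y4 * y1 * y2

The first expression reduces to y4 * y3 * y1 * y2
The second expression reduces to y3 * y4 * y1 * y2
They disagree, so not equal.


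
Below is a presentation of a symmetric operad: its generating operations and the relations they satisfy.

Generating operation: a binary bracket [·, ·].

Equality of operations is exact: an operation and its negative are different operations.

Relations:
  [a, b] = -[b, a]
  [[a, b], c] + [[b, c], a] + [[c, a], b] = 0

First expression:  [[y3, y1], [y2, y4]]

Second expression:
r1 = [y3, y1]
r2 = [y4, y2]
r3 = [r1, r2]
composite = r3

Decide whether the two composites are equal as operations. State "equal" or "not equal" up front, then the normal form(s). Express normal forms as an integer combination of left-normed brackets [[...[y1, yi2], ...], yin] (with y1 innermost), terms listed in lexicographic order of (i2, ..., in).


not equal — first -[[[y1, y3], y2], y4] + [[[y1, y3], y4], y2], second [[[y1, y3], y2], y4] - [[[y1, y3], y4], y2]


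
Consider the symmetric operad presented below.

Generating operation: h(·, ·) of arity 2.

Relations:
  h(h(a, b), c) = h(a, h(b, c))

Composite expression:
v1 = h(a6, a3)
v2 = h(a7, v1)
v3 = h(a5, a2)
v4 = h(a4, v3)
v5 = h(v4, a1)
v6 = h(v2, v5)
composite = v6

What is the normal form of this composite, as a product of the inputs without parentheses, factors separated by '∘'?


a7 ∘ a6 ∘ a3 ∘ a4 ∘ a5 ∘ a2 ∘ a1

Every regrouping of h is equal, so read the a-inputs in written order.
h(a6, a3) collapses to a6 ∘ a3
h(a7, h(a6, a3)) collapses to a7 ∘ a6 ∘ a3
h(a5, a2) collapses to a5 ∘ a2
h(a4, h(a5, a2)) collapses to a4 ∘ a5 ∘ a2
h(h(a4, h(a5, a2)), a1) collapses to a4 ∘ a5 ∘ a2 ∘ a1
h(h(a7, h(a6, a3)), h(h(a4, h(a5, a2)), a1)) collapses to a7 ∘ a6 ∘ a3 ∘ a4 ∘ a5 ∘ a2 ∘ a1


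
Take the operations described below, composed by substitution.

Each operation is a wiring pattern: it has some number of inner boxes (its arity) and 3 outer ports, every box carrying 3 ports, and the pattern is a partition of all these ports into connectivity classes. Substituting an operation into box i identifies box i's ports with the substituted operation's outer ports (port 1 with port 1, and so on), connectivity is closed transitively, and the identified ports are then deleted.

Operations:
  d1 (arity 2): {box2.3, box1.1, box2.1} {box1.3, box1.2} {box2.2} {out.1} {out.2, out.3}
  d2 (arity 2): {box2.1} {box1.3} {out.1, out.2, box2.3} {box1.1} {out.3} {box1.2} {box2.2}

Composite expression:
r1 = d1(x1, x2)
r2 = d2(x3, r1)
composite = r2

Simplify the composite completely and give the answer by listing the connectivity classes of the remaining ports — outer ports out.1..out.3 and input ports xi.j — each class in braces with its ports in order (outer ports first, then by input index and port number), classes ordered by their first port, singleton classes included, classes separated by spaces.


{out.1, out.2} {out.3} {x1.1, x2.1, x2.3} {x1.2, x1.3} {x2.2} {x3.1} {x3.2} {x3.3}

Connectivity passes through glued d2-boundaries; trace each wire chain.
after d1, the pattern on (x1, x2) reads {out.1} {out.2, out.3} {x1.1, x2.1, x2.3} {x1.2, x1.3} {x2.2} (out.j = its outer ports)
after d2, the pattern on (x3, x1, x2) reads {out.1, out.2} {out.3} {x1.1, x2.1, x2.3} {x1.2, x1.3} {x2.2} {x3.1} {x3.2} {x3.3} (out.j = its outer ports)


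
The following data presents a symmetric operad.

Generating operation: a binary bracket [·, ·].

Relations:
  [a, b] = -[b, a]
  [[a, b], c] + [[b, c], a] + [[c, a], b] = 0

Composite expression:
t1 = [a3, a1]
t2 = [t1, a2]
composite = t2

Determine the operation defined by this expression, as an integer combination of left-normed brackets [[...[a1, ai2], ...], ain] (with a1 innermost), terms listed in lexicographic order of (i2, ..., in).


-[[a1, a3], a2]

Expand each bracket as ab - ba; the a1-initial words give the coefficients.
Composite bracket: [[a3, a1], a2]
Full expansion: 4 signed words from ab - ba (2^2 = 4).
Words beginning with a1 determine it all:
  sign of a1a3a2 is -1, so it contributes -[[a1, a3], a2]


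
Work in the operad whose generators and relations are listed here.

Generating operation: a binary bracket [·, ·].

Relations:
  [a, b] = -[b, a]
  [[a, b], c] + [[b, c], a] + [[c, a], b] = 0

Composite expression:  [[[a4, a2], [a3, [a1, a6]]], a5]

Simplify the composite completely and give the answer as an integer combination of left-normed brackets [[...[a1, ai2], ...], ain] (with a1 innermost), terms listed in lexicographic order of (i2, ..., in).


-[[[[[a1, a6], a3], a2], a4], a5] + [[[[[a1, a6], a3], a4], a2], a5]

A multilinear Lie element is pinned by a1-initial words (a1 innermost).
Composite bracket: [[[a4, a2], [a3, [a1, a6]]], a5]
Full expansion: 32 signed words from ab - ba (2^5 = 32).
The a1-initial words carry the normal form:
  the word a1a6a3a2a4a5 carries sign -1 and contributes -[[[[[a1, a6], a3], a2], a4], a5]
  the word a1a6a3a4a2a5 carries sign +1 and contributes +[[[[[a1, a6], a3], a4], a2], a5]


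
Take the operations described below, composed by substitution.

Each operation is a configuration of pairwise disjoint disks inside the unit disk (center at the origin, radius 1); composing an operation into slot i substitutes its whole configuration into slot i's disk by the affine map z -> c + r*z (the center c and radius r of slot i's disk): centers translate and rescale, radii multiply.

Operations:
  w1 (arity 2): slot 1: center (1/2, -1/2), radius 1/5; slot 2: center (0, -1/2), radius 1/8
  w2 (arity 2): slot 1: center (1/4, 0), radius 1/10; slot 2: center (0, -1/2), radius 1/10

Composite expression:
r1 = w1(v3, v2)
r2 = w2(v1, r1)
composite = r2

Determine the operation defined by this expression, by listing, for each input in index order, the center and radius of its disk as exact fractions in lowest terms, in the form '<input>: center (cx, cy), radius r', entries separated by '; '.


v1: center (1/4, 0), radius 1/10; v2: center (0, -11/20), radius 1/80; v3: center (1/20, -11/20), radius 1/50

Only the slot chain above each v matters under w2; compose those maps.
v1: after 1 affine step, its disk has center (1/4, 0), radius 1/10
v3: after 2 affine steps, its disk has center (1/20, -11/20), radius 1/50
v2: after 2 affine steps, its disk has center (0, -11/20), radius 1/80


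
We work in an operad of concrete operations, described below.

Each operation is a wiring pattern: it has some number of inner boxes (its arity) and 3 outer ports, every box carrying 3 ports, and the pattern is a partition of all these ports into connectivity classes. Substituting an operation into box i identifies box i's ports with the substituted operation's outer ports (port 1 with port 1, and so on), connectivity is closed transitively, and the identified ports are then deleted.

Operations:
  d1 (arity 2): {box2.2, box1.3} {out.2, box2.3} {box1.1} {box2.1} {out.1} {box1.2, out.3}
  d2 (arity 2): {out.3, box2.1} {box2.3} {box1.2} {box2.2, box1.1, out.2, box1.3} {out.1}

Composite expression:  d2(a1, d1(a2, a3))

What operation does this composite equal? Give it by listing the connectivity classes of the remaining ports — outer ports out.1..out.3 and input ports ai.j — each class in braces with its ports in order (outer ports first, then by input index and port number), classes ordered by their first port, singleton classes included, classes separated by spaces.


{out.1} {out.2, a1.1, a1.3, a3.3} {out.3} {a1.2} {a2.1} {a2.2} {a2.3, a3.2} {a3.1}

Substituting into d2 glues patterns; closure does the rest.
after d1, the pattern on (a2, a3) reads {out.1} {out.2, a3.3} {out.3, a2.2} {a2.1} {a2.3, a3.2} {a3.1} (out.j = its outer ports)
after d2, the pattern on (a1, a2, a3) reads {out.1} {out.2, a1.1, a1.3, a3.3} {out.3} {a1.2} {a2.1} {a2.2} {a2.3, a3.2} {a3.1} (out.j = its outer ports)


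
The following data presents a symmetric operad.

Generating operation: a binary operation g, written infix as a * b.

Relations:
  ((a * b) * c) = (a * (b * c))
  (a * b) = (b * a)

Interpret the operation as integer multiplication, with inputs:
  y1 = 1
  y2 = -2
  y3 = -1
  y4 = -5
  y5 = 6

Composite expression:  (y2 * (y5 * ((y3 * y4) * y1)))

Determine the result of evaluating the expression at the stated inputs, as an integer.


-60

(y3 * y4) = 5
((y3 * y4) * y1) = 5
(y5 * ((y3 * y4) * y1)) = 30
(y2 * (y5 * ((y3 * y4) * y1))) = -60


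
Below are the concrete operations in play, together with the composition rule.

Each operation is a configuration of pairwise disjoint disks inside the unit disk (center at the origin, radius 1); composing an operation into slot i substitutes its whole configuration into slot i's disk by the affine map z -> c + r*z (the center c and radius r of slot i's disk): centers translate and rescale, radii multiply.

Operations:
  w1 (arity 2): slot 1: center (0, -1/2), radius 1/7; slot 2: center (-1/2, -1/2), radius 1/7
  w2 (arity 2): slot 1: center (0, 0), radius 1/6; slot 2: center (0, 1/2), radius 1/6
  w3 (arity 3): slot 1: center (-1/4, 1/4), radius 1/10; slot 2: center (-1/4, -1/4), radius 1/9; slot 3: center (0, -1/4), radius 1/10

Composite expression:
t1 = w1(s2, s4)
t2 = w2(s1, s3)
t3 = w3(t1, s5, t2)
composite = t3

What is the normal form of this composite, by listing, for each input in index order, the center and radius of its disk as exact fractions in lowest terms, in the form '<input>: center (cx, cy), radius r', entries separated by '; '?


s1: center (0, -1/4), radius 1/60; s2: center (-1/4, 1/5), radius 1/70; s3: center (0, -1/5), radius 1/60; s4: center (-3/10, 1/5), radius 1/70; s5: center (-1/4, -1/4), radius 1/9

Each s-disk chains the slot maps above it in w3; radii multiply.
tracing s2 down its 2-map path: center (-1/4, 1/5), radius 1/70
tracing s4 down its 2-map path: center (-3/10, 1/5), radius 1/70
tracing s5 down its 1-map path: center (-1/4, -1/4), radius 1/9
tracing s1 down its 2-map path: center (0, -1/4), radius 1/60
tracing s3 down its 2-map path: center (0, -1/5), radius 1/60


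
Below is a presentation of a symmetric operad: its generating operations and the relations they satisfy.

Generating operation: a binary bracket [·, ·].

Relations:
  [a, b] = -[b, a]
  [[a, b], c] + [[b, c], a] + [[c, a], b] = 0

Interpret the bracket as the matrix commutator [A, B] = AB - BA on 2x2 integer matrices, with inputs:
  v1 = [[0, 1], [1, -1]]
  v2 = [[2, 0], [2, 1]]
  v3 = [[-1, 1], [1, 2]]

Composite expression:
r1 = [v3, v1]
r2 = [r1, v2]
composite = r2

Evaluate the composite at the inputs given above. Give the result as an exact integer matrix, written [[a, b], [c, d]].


[[-8, 4], [4, 8]]

[v3, v1] = [[0, -4], [4, 0]]
[[v3, v1], v2] = [[-8, 4], [4, 8]]


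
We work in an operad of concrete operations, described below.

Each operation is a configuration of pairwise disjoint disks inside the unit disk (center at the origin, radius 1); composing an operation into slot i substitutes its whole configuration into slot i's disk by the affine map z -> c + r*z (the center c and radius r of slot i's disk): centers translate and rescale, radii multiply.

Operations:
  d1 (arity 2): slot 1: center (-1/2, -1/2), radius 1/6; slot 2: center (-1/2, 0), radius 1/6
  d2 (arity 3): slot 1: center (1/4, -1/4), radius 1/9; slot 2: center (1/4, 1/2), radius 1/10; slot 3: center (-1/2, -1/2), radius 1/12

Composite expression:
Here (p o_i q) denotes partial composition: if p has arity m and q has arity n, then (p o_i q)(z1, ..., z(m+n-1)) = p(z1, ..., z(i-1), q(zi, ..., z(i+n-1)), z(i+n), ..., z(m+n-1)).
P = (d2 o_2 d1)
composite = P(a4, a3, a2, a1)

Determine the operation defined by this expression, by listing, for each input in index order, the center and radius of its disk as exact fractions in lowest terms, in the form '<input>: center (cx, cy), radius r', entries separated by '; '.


a1: center (-1/2, -1/2), radius 1/12; a2: center (1/5, 1/2), radius 1/60; a3: center (1/5, 9/20), radius 1/60; a4: center (1/4, -1/4), radius 1/9


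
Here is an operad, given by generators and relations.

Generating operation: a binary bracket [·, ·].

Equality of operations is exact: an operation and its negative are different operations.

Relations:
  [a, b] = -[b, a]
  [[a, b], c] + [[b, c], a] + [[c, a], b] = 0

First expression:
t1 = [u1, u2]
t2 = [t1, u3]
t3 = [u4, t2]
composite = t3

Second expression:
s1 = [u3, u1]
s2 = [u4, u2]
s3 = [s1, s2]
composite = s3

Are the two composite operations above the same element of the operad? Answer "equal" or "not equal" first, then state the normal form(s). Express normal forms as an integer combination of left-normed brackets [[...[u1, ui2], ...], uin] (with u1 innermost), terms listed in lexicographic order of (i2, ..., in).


not equal: they reduce to -[[[u1, u2], u3], u4] and [[[u1, u3], u2], u4] - [[[u1, u3], u4], u2]

In normal form, the first expression is -[[[u1, u2], u3], u4]
In normal form, the second expression is [[[u1, u3], u2], u4] - [[[u1, u3], u4], u2]
The forms do not match — not equal.


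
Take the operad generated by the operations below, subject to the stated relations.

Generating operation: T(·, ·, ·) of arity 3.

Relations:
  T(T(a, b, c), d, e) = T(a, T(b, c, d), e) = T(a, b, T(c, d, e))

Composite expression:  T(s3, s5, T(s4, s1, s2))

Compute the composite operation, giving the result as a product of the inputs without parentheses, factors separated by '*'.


s3 * s5 * s4 * s1 * s2

Under associativity of T, the answer is the s's in reading order.
T(s4, s1, s2) reduces to s4 * s1 * s2
T(s3, s5, T(s4, s1, s2)) reduces to s3 * s5 * s4 * s1 * s2


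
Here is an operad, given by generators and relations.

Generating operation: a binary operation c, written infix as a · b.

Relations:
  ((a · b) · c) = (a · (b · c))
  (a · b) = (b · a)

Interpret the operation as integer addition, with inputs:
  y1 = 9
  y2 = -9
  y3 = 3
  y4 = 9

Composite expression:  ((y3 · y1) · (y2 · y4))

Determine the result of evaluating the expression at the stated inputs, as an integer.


(y3 · y1) = 12
(y2 · y4) = 0
((y3 · y1) · (y2 · y4)) = 12

12


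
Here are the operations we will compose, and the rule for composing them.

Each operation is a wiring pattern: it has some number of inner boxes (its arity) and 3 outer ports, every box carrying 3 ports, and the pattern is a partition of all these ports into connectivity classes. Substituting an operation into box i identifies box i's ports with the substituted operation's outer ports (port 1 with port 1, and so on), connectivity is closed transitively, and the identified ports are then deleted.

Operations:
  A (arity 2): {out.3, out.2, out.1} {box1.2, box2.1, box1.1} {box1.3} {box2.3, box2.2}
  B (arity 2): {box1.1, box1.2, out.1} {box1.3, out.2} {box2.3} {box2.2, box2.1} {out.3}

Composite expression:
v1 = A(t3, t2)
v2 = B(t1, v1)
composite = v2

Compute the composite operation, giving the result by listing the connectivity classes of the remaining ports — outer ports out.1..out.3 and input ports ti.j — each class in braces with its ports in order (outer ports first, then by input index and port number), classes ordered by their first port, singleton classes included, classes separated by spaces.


{out.1, t1.1, t1.2} {out.2, t1.3} {out.3} {t2.1, t3.1, t3.2} {t2.2, t2.3} {t3.3}

Reachability decides: close wires over B-identified ports.
stage A: inputs (t3, t2), connectivity {out.1, out.2, out.3} {t2.1, t3.1, t3.2} {t2.2, t2.3} {t3.3}, out.j its boundary
stage B: inputs (t1, t3, t2), connectivity {out.1, t1.1, t1.2} {out.2, t1.3} {out.3} {t2.1, t3.1, t3.2} {t2.2, t2.3} {t3.3}, out.j its boundary


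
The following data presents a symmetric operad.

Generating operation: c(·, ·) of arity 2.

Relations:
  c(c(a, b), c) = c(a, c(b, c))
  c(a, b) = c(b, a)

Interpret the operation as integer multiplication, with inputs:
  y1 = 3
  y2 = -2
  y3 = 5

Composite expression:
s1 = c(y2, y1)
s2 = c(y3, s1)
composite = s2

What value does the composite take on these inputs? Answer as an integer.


-30


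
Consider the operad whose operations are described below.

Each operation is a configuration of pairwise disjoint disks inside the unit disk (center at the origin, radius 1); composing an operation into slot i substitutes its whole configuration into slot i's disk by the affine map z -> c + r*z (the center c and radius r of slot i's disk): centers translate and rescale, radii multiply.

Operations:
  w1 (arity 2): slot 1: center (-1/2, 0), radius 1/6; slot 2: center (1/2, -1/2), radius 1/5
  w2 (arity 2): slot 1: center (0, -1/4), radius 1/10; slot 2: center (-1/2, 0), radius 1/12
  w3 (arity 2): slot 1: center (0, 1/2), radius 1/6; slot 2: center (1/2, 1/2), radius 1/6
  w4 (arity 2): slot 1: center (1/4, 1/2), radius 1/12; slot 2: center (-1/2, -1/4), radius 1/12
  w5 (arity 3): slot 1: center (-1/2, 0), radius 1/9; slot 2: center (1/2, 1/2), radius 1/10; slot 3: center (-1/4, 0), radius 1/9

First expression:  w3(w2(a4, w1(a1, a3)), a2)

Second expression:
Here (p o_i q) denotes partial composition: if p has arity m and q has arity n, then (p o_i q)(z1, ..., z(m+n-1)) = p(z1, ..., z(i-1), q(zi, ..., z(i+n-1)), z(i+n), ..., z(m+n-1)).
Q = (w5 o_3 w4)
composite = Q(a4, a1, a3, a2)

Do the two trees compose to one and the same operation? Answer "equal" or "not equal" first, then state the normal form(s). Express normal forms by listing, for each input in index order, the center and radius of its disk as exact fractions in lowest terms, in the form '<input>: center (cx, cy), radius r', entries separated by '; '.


The first expression, normalized: a1: center (-13/144, 1/2), radius 1/432; a2: center (1/2, 1/2), radius 1/6; a3: center (-11/144, 71/144), radius 1/360; a4: center (0, 11/24), radius 1/60
The second expression, normalized: a1: center (1/2, 1/2), radius 1/10; a2: center (-11/36, -1/36), radius 1/108; a3: center (-2/9, 1/18), radius 1/108; a4: center (-1/2, 0), radius 1/9
Distinct normal forms: not equal.

not equal — first a1: center (-13/144, 1/2), radius 1/432; a2: center (1/2, 1/2), radius 1/6; a3: center (-11/144, 71/144), radius 1/360; a4: center (0, 11/24), radius 1/60, second a1: center (1/2, 1/2), radius 1/10; a2: center (-11/36, -1/36), radius 1/108; a3: center (-2/9, 1/18), radius 1/108; a4: center (-1/2, 0), radius 1/9


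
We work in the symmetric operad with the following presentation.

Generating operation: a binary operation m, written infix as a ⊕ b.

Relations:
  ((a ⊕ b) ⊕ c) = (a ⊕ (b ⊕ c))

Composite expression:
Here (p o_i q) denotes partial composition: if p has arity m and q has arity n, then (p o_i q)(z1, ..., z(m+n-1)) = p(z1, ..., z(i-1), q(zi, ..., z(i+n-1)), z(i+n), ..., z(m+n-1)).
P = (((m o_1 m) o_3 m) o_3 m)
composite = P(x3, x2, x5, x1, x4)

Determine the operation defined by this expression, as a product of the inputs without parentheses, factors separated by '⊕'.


x3 ⊕ x2 ⊕ x5 ⊕ x1 ⊕ x4

Key point: m is associative — brackets drop, the x-order remains.
(x3 ⊕ x2) unparenthesizes to x3 ⊕ x2
(x5 ⊕ x1) unparenthesizes to x5 ⊕ x1
((x5 ⊕ x1) ⊕ x4) unparenthesizes to x5 ⊕ x1 ⊕ x4
((x3 ⊕ x2) ⊕ ((x5 ⊕ x1) ⊕ x4)) unparenthesizes to x3 ⊕ x2 ⊕ x5 ⊕ x1 ⊕ x4


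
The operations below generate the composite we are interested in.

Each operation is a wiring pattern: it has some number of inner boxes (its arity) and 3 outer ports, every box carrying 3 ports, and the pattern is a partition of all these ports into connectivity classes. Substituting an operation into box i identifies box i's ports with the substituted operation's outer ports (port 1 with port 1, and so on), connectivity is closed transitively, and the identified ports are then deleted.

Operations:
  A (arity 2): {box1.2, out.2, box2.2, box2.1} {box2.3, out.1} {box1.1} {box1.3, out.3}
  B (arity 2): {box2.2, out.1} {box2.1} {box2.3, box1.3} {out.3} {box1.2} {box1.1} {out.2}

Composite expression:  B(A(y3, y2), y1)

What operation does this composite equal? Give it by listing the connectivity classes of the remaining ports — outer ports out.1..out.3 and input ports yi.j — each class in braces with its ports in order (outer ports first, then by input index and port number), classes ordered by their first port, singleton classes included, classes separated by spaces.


{out.1, y1.2} {out.2} {out.3} {y1.1} {y1.3, y3.3} {y2.1, y2.2, y3.2} {y2.3} {y3.1}


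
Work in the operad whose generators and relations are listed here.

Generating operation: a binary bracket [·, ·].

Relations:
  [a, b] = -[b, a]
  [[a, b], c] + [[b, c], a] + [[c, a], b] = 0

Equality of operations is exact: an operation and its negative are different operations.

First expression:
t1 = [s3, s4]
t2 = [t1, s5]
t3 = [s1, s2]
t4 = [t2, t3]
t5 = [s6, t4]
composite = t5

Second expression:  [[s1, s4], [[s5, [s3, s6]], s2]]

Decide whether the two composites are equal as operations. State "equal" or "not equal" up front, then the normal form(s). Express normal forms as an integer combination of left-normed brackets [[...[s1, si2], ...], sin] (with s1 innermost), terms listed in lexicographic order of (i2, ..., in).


In normal form, the first expression is [[[[[s1, s2], s3], s4], s5], s6] - [[[[[s1, s2], s4], s3], s5], s6] - [[[[[s1, s2], s5], s3], s4], s6] + [[[[[s1, s2], s5], s4], s3], s6]
In normal form, the second expression is [[[[[s1, s4], s2], s3], s6], s5] - [[[[[s1, s4], s2], s5], s3], s6] + [[[[[s1, s4], s2], s5], s6], s3] - [[[[[s1, s4], s2], s6], s3], s5] - [[[[[s1, s4], s3], s6], s5], s2] + [[[[[s1, s4], s5], s3], s6], s2] - [[[[[s1, s4], s5], s6], s3], s2] + [[[[[s1, s4], s6], s3], s5], s2]
The normal forms differ: not equal.

not equal; first: [[[[[s1, s2], s3], s4], s5], s6] - [[[[[s1, s2], s4], s3], s5], s6] - [[[[[s1, s2], s5], s3], s4], s6] + [[[[[s1, s2], s5], s4], s3], s6]; second: [[[[[s1, s4], s2], s3], s6], s5] - [[[[[s1, s4], s2], s5], s3], s6] + [[[[[s1, s4], s2], s5], s6], s3] - [[[[[s1, s4], s2], s6], s3], s5] - [[[[[s1, s4], s3], s6], s5], s2] + [[[[[s1, s4], s5], s3], s6], s2] - [[[[[s1, s4], s5], s6], s3], s2] + [[[[[s1, s4], s6], s3], s5], s2]


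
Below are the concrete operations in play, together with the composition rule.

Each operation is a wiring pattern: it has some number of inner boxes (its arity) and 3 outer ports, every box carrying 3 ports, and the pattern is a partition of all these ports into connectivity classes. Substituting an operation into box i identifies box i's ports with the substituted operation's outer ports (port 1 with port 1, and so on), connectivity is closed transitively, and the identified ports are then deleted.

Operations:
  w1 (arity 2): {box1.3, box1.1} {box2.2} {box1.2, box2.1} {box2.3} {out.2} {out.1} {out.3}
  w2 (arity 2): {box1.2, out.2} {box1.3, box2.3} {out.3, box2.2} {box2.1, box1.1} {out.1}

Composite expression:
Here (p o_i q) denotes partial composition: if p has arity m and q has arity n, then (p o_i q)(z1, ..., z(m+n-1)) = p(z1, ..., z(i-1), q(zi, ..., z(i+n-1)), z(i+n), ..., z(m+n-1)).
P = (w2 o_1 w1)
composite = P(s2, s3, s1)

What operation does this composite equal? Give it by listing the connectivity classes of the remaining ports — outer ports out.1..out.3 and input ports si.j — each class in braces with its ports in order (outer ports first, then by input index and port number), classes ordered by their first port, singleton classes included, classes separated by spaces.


{out.1} {out.2} {out.3, s1.2} {s1.1} {s1.3} {s2.1, s2.3} {s2.2, s3.1} {s3.2} {s3.3}

Two ports join when wires chain via w2-identified ports.
the subtree at w1 composes to {out.1} {out.2} {out.3} {s2.1, s2.3} {s2.2, s3.1} {s3.2} {s3.3} on (s2, s3); out.j = own outer ports
the subtree at w2 composes to {out.1} {out.2} {out.3, s1.2} {s1.1} {s1.3} {s2.1, s2.3} {s2.2, s3.1} {s3.2} {s3.3} on (s2, s3, s1); out.j = own outer ports


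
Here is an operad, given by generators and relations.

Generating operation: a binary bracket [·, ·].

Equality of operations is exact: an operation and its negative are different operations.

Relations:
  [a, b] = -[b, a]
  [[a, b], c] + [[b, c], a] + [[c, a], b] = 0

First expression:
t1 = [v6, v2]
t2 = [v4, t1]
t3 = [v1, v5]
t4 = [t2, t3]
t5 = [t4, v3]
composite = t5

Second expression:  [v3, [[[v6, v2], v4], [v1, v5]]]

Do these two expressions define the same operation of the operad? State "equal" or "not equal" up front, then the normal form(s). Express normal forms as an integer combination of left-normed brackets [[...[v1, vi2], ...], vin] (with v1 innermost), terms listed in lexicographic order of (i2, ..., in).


equal; both compose to -[[[[[v1, v5], v2], v6], v4], v3] + [[[[[v1, v5], v4], v2], v6], v3] - [[[[[v1, v5], v4], v6], v2], v3] + [[[[[v1, v5], v6], v2], v4], v3]

In normal form, the first expression is -[[[[[v1, v5], v2], v6], v4], v3] + [[[[[v1, v5], v4], v2], v6], v3] - [[[[[v1, v5], v4], v6], v2], v3] + [[[[[v1, v5], v6], v2], v4], v3]
In normal form, the second expression is -[[[[[v1, v5], v2], v6], v4], v3] + [[[[[v1, v5], v4], v2], v6], v3] - [[[[[v1, v5], v4], v6], v2], v3] + [[[[[v1, v5], v6], v2], v4], v3]
Identical normal forms: equal.


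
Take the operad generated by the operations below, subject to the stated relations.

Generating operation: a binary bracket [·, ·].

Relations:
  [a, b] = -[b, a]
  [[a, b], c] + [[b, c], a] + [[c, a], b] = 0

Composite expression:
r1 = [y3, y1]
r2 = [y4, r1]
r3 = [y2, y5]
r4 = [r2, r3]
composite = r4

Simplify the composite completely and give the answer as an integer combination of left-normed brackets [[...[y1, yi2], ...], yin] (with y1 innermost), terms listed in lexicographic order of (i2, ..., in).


[[[[y1, y3], y4], y2], y5] - [[[[y1, y3], y4], y5], y2]


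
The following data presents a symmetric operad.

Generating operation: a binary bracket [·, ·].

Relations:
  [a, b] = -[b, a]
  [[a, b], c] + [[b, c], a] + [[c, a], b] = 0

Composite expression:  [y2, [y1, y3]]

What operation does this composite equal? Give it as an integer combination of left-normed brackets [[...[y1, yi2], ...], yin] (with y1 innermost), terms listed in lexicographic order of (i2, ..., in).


-[[y1, y3], y2]

In the tensor algebra, words opening y1 carry the y1-anchored form.
Composite bracket: [y2, [y1, y3]]
Applying ab - ba throughout gives 4 signed words (2^2 = 4).
Words beginning with y1 determine it all:
  y1y3y2 appears with sign -1, giving the term -[[y1, y3], y2]


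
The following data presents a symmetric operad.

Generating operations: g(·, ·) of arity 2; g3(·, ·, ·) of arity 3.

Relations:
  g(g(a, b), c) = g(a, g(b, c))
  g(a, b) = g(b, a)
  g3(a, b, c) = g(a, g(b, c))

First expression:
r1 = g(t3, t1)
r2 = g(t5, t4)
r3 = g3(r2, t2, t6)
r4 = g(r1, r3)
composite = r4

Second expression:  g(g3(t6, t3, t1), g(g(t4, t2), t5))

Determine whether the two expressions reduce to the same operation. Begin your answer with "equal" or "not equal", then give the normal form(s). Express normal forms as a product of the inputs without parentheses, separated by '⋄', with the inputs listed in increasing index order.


equal: each reduces to t1 ⋄ t2 ⋄ t3 ⋄ t4 ⋄ t5 ⋄ t6

The first expression, normalized: t1 ⋄ t2 ⋄ t3 ⋄ t4 ⋄ t5 ⋄ t6
The second expression, normalized: t1 ⋄ t2 ⋄ t3 ⋄ t4 ⋄ t5 ⋄ t6
The normal forms match — equal.


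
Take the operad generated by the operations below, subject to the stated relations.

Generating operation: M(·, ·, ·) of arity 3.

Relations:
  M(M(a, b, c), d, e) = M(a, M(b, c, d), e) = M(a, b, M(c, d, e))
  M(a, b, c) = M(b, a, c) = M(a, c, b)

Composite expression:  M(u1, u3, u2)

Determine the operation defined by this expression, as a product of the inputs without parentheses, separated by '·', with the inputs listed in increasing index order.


Reordering under M is free, so list the u-inputs canonically.
M(u1, u3, u2) unparenthesizes to u1 · u3 · u2
reordering the factors by index: u1 · u2 · u3

u1 · u2 · u3


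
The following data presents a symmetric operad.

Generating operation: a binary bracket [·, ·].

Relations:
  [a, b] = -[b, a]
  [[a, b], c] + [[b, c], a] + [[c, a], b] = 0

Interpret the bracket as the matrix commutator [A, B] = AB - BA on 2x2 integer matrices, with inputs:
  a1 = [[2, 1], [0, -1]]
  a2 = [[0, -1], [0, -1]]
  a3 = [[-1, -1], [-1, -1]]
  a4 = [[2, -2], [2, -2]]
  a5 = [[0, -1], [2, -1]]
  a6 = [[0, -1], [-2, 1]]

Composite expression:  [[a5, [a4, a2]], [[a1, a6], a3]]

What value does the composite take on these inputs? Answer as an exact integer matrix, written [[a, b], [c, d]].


[[-32, -16], [112, 32]]

[a4, a2] = [[2, -2], [2, -2]]
[a5, [a4, a2]] = [[2, 2], [6, -2]]
[a1, a6] = [[-2, -2], [6, 2]]
[[a1, a6], a3] = [[8, 4], [-4, -8]]
[[a5, [a4, a2]], [[a1, a6], a3]] = [[-32, -16], [112, 32]]


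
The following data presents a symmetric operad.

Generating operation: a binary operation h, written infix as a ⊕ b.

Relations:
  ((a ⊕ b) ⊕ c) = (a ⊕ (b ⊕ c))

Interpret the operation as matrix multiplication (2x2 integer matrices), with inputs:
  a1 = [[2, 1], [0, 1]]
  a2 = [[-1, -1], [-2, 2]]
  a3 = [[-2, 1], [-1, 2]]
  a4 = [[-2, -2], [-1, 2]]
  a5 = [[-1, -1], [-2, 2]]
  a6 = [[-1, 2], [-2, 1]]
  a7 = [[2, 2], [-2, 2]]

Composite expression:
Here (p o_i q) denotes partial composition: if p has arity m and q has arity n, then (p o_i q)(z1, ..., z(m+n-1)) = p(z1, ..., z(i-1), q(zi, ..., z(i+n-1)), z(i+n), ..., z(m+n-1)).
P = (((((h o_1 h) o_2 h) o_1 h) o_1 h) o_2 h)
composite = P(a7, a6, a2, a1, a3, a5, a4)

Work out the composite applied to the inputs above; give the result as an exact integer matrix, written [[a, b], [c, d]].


[[60, 96], [-44, 160]]

(a6 ⊕ a2) = [[-3, 5], [0, 4]]
(a7 ⊕ (a6 ⊕ a2)) = [[-6, 18], [6, -2]]
((a7 ⊕ (a6 ⊕ a2)) ⊕ a1) = [[-12, 12], [12, 4]]
(a3 ⊕ a5) = [[0, 4], [-3, 5]]
(((a7 ⊕ (a6 ⊕ a2)) ⊕ a1) ⊕ (a3 ⊕ a5)) = [[-36, 12], [-12, 68]]
((((a7 ⊕ (a6 ⊕ a2)) ⊕ a1) ⊕ (a3 ⊕ a5)) ⊕ a4) = [[60, 96], [-44, 160]]


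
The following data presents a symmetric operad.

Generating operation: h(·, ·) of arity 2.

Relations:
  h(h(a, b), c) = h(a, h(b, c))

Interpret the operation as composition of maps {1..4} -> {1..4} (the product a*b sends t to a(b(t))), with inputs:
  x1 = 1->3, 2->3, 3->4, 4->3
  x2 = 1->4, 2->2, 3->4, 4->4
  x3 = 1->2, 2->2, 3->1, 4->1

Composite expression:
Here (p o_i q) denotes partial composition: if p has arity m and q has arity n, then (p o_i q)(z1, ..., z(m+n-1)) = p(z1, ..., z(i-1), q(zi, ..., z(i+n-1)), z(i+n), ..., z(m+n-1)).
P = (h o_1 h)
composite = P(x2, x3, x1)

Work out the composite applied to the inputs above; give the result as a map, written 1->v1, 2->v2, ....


1->4, 2->4, 3->4, 4->4

h(x2, x3) = 1->2, 2->2, 3->4, 4->4
h(h(x2, x3), x1) = 1->4, 2->4, 3->4, 4->4


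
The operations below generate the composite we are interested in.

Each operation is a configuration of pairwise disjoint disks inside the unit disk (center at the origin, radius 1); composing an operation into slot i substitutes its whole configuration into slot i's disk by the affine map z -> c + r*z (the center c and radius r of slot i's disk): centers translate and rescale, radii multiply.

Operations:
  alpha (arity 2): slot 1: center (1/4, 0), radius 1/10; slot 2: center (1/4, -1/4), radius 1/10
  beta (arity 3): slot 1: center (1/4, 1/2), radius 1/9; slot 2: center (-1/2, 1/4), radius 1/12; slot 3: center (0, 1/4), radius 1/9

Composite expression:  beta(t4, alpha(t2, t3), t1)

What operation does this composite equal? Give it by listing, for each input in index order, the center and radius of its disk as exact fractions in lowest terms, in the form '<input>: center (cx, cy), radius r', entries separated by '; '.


Affine substitution under beta: radii multiply and t-centers shift.
input t4: applying the 1 nested substitution gives center (1/4, 1/2), radius 1/9
input t2: applying the 2 nested substitutions gives center (-23/48, 1/4), radius 1/120
input t3: applying the 2 nested substitutions gives center (-23/48, 11/48), radius 1/120
input t1: applying the 1 nested substitution gives center (0, 1/4), radius 1/9

t1: center (0, 1/4), radius 1/9; t2: center (-23/48, 1/4), radius 1/120; t3: center (-23/48, 11/48), radius 1/120; t4: center (1/4, 1/2), radius 1/9


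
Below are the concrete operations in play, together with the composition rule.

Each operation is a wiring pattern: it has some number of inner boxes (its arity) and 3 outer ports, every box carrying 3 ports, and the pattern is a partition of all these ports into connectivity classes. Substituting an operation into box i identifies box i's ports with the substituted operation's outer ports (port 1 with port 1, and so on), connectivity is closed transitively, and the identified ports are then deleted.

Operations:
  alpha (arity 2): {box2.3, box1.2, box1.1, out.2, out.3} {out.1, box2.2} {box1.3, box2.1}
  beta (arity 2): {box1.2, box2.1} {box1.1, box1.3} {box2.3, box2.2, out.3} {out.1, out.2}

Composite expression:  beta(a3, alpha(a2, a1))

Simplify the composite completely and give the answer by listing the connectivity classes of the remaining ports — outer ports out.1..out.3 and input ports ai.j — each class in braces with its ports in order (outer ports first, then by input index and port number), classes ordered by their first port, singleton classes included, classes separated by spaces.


{out.1, out.2} {out.3, a1.3, a2.1, a2.2} {a1.1, a2.3} {a1.2, a3.2} {a3.1, a3.3}

Reachability decides: close wires over beta-identified ports.
the subtree at alpha composes to {out.1, a1.2} {out.2, out.3, a1.3, a2.1, a2.2} {a1.1, a2.3} on (a2, a1); out.j = own outer ports
the subtree at beta composes to {out.1, out.2} {out.3, a1.3, a2.1, a2.2} {a1.1, a2.3} {a1.2, a3.2} {a3.1, a3.3} on (a3, a2, a1); out.j = own outer ports


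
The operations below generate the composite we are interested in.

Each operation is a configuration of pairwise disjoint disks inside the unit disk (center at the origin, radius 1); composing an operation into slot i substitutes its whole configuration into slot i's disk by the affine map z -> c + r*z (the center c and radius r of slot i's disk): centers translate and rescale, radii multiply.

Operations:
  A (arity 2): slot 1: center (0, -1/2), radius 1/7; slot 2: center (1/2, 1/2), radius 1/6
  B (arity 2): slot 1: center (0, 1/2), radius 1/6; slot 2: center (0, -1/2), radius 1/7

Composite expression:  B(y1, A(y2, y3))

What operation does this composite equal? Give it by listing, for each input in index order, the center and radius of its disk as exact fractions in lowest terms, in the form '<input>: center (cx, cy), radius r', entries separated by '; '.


Below B, radii multiply path by path; the y-disk centers shift.
for y1, the 1-step affine chain lands on center (0, 1/2), radius 1/6
for y2, the 2-step affine chain lands on center (0, -4/7), radius 1/49
for y3, the 2-step affine chain lands on center (1/14, -3/7), radius 1/42

y1: center (0, 1/2), radius 1/6; y2: center (0, -4/7), radius 1/49; y3: center (1/14, -3/7), radius 1/42


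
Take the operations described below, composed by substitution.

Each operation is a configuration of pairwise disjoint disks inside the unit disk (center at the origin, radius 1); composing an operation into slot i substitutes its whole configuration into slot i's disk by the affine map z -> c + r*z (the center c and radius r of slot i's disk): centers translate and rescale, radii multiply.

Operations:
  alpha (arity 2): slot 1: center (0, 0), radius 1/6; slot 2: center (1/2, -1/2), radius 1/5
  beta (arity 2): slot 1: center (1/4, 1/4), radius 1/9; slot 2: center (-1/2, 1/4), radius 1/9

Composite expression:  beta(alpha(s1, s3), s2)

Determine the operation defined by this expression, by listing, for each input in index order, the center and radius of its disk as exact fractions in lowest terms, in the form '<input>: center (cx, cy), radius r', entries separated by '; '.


s1: center (1/4, 1/4), radius 1/54; s2: center (-1/2, 1/4), radius 1/9; s3: center (11/36, 7/36), radius 1/45

Affine substitution under beta: radii multiply and s-centers shift.
s1 passes through 2 substitutions, ending at center (1/4, 1/4), radius 1/54
s3 passes through 2 substitutions, ending at center (11/36, 7/36), radius 1/45
s2 passes through 1 substitution, ending at center (-1/2, 1/4), radius 1/9


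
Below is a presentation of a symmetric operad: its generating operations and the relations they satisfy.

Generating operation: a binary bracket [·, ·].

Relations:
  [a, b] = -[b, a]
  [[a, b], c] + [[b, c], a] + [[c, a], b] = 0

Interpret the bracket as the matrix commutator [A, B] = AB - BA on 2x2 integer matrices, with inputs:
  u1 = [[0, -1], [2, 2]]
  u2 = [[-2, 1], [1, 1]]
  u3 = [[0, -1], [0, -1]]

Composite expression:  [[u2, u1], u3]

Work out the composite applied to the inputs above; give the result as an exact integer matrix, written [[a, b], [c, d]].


[[4, -11], [4, -4]]

[u2, u1] = [[3, 5], [4, -3]]
[[u2, u1], u3] = [[4, -11], [4, -4]]
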